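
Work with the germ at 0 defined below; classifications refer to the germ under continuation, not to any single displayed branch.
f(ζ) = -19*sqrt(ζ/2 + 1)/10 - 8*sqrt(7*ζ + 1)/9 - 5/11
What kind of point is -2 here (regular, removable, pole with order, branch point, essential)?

The term (-19/10)*sqrt(1 - ζ/(-2)) has argument 1 - -2/(-2) = 0 at -2: a square-root (algebraic, two-sheeted) branch point; the remaining terms are analytic or single-valued there.

The point is an algebraic (square-root) branch point.


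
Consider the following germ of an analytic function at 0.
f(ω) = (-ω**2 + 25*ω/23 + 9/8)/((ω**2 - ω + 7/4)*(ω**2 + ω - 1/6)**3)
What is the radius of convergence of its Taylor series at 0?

The radius of convergence is -1/2 + (1/6)*sqrt(15).

Denominator factor (ω**2 - ω + 7/4): discriminant -6, complex-conjugate roots (1/2) + ((1/2)*sqrt(6))*i and (1/2) - ((1/2)*sqrt(6))*i; poles of order 1, moduli (1/2)*sqrt(7) and (1/2)*sqrt(7).
Denominator factor (ω**2 + ω - 1/6)^3: discriminant 5/3, real irrational roots -1/2 + (1/6)*sqrt(15) and -1/2 - (1/6)*sqrt(15); poles of order 3, moduli -1/2 + (1/6)*sqrt(15) and 1/2 + (1/6)*sqrt(15).
The radius of convergence is the smallest modulus among the singular points: -1/2 + (1/6)*sqrt(15).


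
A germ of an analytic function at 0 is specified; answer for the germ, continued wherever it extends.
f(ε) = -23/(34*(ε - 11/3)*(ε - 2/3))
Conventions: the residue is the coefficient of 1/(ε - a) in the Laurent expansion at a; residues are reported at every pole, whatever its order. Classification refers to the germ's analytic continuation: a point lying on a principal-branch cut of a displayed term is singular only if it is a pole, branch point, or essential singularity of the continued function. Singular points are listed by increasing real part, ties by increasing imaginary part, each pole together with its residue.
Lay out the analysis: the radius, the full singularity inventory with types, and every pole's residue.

Denominator factor (ε - 2/3): pole of order 1 at 2/3, modulus 2/3.
Denominator factor (ε - 11/3): pole of order 1 at 11/3, modulus 11/3.
The radius of convergence is the smallest modulus among the singular points: 2/3.
At the order-1 pole 2/3 set g(ε) = (ε - (2/3))*f(ε) = -23/(34*(ε - 11/3)).
Simple pole: residue = g(a) at a = 2/3, which is 23/102.
At the order-1 pole 11/3 set g(ε) = (ε - (11/3))*f(ε) = -23/(34*(ε - 2/3)).
Simple pole: residue = g(a) at a = 11/3, which is -23/102.
List the singular points by increasing real part (a conjugate pair: the negative imaginary part first).

Radius of convergence at 0: 2/3.
At 2/3: a pole of order 1; residue 23/102.
At 11/3: a pole of order 1; residue -23/102.


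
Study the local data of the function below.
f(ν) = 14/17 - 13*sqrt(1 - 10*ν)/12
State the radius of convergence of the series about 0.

Branch term (-13/12)*sqrt(1 - ν/(1/10)): its argument vanishes at ν = 1/10, a square-root branch point, modulus 1/10.
The radius of convergence is the smallest modulus among the singular points: 1/10.

The radius of convergence is 1/10.


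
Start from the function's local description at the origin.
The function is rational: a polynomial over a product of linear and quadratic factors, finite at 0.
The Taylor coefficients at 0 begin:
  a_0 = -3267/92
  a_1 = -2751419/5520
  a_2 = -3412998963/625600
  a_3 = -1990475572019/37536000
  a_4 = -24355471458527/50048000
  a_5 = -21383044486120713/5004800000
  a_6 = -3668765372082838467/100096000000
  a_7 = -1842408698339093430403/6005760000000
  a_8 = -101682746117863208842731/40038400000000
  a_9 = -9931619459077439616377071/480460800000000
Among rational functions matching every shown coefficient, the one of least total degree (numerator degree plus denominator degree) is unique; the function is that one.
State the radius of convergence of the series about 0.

The radius of convergence is -11/8 + (1/24)*sqrt(1281).

No rational of total degree below 8 reproduces all 10 coefficients; solving the [2/6] Pade equations on them gives f(x) = (32*x**2/17 + 32*x/9 + 9/23)/((x**2 - 11*x/4 - 1/3)*(x**2 + 6*x/5 - 2/11)**2), whose expansion matches every shown term.
Denominator factor (x**2 - 11*x/4 - 1/3): discriminant 427/48, real irrational roots 11/8 + (1/24)*sqrt(1281) and 11/8 - (1/24)*sqrt(1281); poles of order 1, moduli 11/8 + (1/24)*sqrt(1281) and -11/8 + (1/24)*sqrt(1281).
Denominator factor (x**2 + 6*x/5 - 2/11)^2: discriminant 596/275, real irrational roots -3/5 + (1/55)*sqrt(1639) and -3/5 - (1/55)*sqrt(1639); poles of order 2, moduli -3/5 + (1/55)*sqrt(1639) and 3/5 + (1/55)*sqrt(1639).
The radius of convergence is the smallest modulus among the singular points: -11/8 + (1/24)*sqrt(1281).


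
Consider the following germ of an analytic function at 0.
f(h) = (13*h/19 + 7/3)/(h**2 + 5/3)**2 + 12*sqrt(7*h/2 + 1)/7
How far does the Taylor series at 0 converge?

Denominator factor (h**2 + 5/3)^2: discriminant -20/3, complex-conjugate roots ((1/3)*sqrt(15))*i and -((1/3)*sqrt(15))*i; poles of order 2, moduli (1/3)*sqrt(15) and (1/3)*sqrt(15).
Branch term (12/7)*sqrt(1 - h/(-2/7)): its argument vanishes at h = -2/7, a square-root branch point, modulus 2/7.
The radius of convergence is the smallest modulus among the singular points: 2/7.

The radius of convergence is 2/7.


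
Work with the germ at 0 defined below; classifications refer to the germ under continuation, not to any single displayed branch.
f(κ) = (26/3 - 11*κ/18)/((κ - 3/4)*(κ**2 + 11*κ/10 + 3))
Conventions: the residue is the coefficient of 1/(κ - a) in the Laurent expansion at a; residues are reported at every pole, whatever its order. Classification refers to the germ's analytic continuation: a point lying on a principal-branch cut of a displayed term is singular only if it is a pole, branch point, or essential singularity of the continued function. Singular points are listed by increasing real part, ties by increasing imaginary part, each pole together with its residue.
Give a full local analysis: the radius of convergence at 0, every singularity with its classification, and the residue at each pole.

Denominator factor (κ - 3/4): pole of order 1 at 3/4, modulus 3/4.
Denominator factor (κ**2 + 11*κ/10 + 3): discriminant -1079/100, complex-conjugate roots (-11/20) + ((1/20)*sqrt(1079))*i and (-11/20) - ((1/20)*sqrt(1079))*i; poles of order 1, moduli sqrt(3) and sqrt(3).
The radius of convergence is the smallest modulus among the singular points: 3/4.
The factor κ**2 + 11*κ/10 + 3 splits as (κ - a)(κ - a') with a = (-11/20) - ((1/20)*sqrt(1079))*i, a' = (-11/20) + ((1/20)*sqrt(1079))*i. At the order-1 pole a set g(κ) = (κ - a)*f(κ) = [(26/3 - 11*κ/18)/(κ - 3/4)] / (κ - a').
Simple pole: residue = g(a) at a = (-11/20) - ((1/20)*sqrt(1079))*i, which is (-985/1053) - ((2465/87399)*sqrt(1079))*i.
The factor κ**2 + 11*κ/10 + 3 splits as (κ - a)(κ - a') with a = (-11/20) + ((1/20)*sqrt(1079))*i, a' = (-11/20) - ((1/20)*sqrt(1079))*i. At the order-1 pole a set g(κ) = (κ - a)*f(κ) = [(26/3 - 11*κ/18)/(κ - 3/4)] / (κ - a').
Simple pole: residue = g(a) at a = (-11/20) + ((1/20)*sqrt(1079))*i, which is (-985/1053) + ((2465/87399)*sqrt(1079))*i.
At the order-1 pole 3/4 set g(κ) = (κ - (3/4))*f(κ) = (26/3 - 11*κ/18)/(κ**2 + 11*κ/10 + 3).
Simple pole: residue = g(a) at a = 3/4, which is 1970/1053.
List the singular points by increasing real part (a conjugate pair: the negative imaginary part first).

Radius of convergence at 0: 3/4.
At (-11/20) - ((1/20)*sqrt(1079))*i: a pole of order 1; residue (-985/1053) - ((2465/87399)*sqrt(1079))*i.
At (-11/20) + ((1/20)*sqrt(1079))*i: a pole of order 1; residue (-985/1053) + ((2465/87399)*sqrt(1079))*i.
At 3/4: a pole of order 1; residue 1970/1053.


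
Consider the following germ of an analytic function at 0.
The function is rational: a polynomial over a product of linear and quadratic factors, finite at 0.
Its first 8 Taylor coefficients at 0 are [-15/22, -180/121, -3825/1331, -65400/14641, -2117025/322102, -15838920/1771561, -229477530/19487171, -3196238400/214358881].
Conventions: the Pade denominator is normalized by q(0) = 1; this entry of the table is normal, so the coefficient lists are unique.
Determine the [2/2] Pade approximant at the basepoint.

Taylor coefficients needed (read off): a_0 = -15/22, a_1 = -180/121, a_2 = -3825/1331, a_3 = -65400/14641, a_4 = -2117025/322102.
Write the denominator as Q(φ) = 1 + q1*φ + q2*φ^2. Requiring Q*f - P = O(φ^5) with deg P <= 2 kills the coefficients of φ^3..φ^4 in Q*f:
  φ^3: a_3 + q1*a_2 + q2*a_1 = 0, i.e. -65400/14641 + (-3825/1331)*q1 + (-180/121)*q2 = 0.
  φ^4: a_4 + q1*a_3 + q2*a_2 = 0, i.e. -2117025/322102 + (-65400/14641)*q1 + (-3825/1331)*q2 = 0.
Solving this linear system: q1 = -146/77, q2 = 305/462.
The numerator is Q*f truncated at degree 2: P0 = a_0 = -15/22; P1 = a_1 + q1*a_0 = -15/77; P2 = a_2 + q1*a_1 + q2*a_0 = -155/308.

The Pade approximant has numerator coefficients [-15/22, -15/77, -155/308]; denominator coefficients [1, -146/77, 305/462].


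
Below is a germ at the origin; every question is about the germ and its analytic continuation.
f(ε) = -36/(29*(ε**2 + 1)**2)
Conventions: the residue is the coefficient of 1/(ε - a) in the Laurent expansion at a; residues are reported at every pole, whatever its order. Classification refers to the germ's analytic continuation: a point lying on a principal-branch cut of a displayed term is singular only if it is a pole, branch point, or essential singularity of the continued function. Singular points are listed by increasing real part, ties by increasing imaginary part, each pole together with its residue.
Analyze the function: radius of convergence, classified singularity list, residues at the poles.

Denominator factor (ε**2 + 1)^2: discriminant -4, complex-conjugate roots (1)*i and -(1)*i; poles of order 2, moduli 1 and 1.
The radius of convergence is the smallest modulus among the singular points: 1.
The factor ε**2 + 1 splits as (ε - a)(ε - a') with a = -(1)*i, a' = (1)*i. At the order-2 pole a set g(ε) = (ε - a)^2*f(ε) = [-36/29] / (ε - a')^2.
Order-2 pole: residue = g'(a); g'(-(1)*i) = -(9/29)*i, so the residue is -(9/29)*i.
The factor ε**2 + 1 splits as (ε - a)(ε - a') with a = (1)*i, a' = -(1)*i. At the order-2 pole a set g(ε) = (ε - a)^2*f(ε) = [-36/29] / (ε - a')^2.
Order-2 pole: residue = g'(a); g'((1)*i) = (9/29)*i, so the residue is (9/29)*i.
List the singular points by increasing real part (a conjugate pair: the negative imaginary part first).

Radius of convergence at 0: 1.
At -(1)*i: a pole of order 2; residue -(9/29)*i.
At (1)*i: a pole of order 2; residue (9/29)*i.


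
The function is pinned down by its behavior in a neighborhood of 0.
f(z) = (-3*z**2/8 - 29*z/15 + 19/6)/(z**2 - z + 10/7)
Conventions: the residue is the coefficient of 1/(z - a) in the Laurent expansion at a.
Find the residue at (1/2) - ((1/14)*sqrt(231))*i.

The factor z**2 - z + 10/7 splits as (z - a)(z - a') with a = (1/2) - ((1/14)*sqrt(231))*i, a' = (1/2) + ((1/14)*sqrt(231))*i. At the order-1 pole a set g(z) = (z - a)*f(z) = [-3*z**2/8 - 29*z/15 + 19/6] / (z - a').
Simple pole: residue = g(a) at a = (1/2) - ((1/14)*sqrt(231))*i, which is (-277/240) + ((1427/18480)*sqrt(231))*i.

The residue is (-277/240) + ((1427/18480)*sqrt(231))*i.


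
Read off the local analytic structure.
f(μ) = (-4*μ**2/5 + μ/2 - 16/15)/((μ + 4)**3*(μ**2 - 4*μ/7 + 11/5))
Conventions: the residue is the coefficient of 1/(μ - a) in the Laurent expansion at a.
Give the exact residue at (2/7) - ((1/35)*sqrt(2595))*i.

The residue is (-754124/368601813) + ((914473/28341383844)*sqrt(2595))*i.

The factor μ**2 - 4*μ/7 + 11/5 splits as (μ - a)(μ - a') with a = (2/7) - ((1/35)*sqrt(2595))*i, a' = (2/7) + ((1/35)*sqrt(2595))*i. At the order-1 pole a set g(μ) = (μ - a)*f(μ) = [(-4*μ**2/5 + μ/2 - 16/15)/(μ + 4)**3] / (μ - a').
Simple pole: residue = g(a) at a = (2/7) - ((1/35)*sqrt(2595))*i, which is (-754124/368601813) + ((914473/28341383844)*sqrt(2595))*i.


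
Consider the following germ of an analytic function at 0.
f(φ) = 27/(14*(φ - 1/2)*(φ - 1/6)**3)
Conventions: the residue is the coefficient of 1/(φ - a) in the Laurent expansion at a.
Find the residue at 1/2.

At the order-1 pole 1/2 set g(φ) = (φ - (1/2))*f(φ) = 27/(14*(φ - 1/6)**3).
Simple pole: residue = g(a) at a = 1/2, which is 729/14.

The residue is 729/14.


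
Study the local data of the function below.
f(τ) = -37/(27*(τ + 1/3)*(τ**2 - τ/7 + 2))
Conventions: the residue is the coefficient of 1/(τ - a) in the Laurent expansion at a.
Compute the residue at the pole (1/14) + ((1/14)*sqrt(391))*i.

The factor τ**2 - τ/7 + 2 splits as (τ - a)(τ - a') with a = (1/14) + ((1/14)*sqrt(391))*i, a' = (1/14) - ((1/14)*sqrt(391))*i. At the order-1 pole a set g(τ) = (τ - a)*f(τ) = [-37/(27*(τ + 1/3))] / (τ - a').
Simple pole: residue = g(a) at a = (1/14) + ((1/14)*sqrt(391))*i, which is (259/816) + ((259/56304)*sqrt(391))*i.

The residue is (259/816) + ((259/56304)*sqrt(391))*i.


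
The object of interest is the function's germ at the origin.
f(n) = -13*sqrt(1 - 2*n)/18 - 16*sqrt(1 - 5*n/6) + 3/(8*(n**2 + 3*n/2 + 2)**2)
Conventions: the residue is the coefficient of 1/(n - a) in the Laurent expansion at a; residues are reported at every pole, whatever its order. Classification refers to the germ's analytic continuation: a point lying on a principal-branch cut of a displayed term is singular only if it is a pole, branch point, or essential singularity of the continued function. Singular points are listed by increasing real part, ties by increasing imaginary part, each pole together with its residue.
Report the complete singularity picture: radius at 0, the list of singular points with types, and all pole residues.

Radius of convergence at 0: 1/2.
At (-3/4) - ((1/4)*sqrt(23))*i: a pole of order 2; residue ((6/529)*sqrt(23))*i.
At (-3/4) + ((1/4)*sqrt(23))*i: a pole of order 2; residue -((6/529)*sqrt(23))*i.
At 1/2: an algebraic (square-root) branch point.
At 6/5: an algebraic (square-root) branch point.

Denominator factor (n**2 + 3*n/2 + 2)^2: discriminant -23/4, complex-conjugate roots (-3/4) + ((1/4)*sqrt(23))*i and (-3/4) - ((1/4)*sqrt(23))*i; poles of order 2, moduli sqrt(2) and sqrt(2).
Branch term (-16)*sqrt(1 - n/(6/5)): its argument vanishes at n = 6/5, a square-root branch point, modulus 6/5.
Branch term (-13/18)*sqrt(1 - n/(1/2)): its argument vanishes at n = 1/2, a square-root branch point, modulus 1/2.
The radius of convergence is the smallest modulus among the singular points: 1/2.
The branch terms are analytic at (-3/4) - ((1/4)*sqrt(23))*i and contribute nothing to the residue; only the rational part matters.
The factor n**2 + 3*n/2 + 2 splits as (n - a)(n - a') with a = (-3/4) - ((1/4)*sqrt(23))*i, a' = (-3/4) + ((1/4)*sqrt(23))*i. At the order-2 pole a set g(n) = (n - a)^2*(rational part) = [3/8] / (n - a')^2.
Order-2 pole: residue = g'(a); g'((-3/4) - ((1/4)*sqrt(23))*i) = ((6/529)*sqrt(23))*i, so the residue is ((6/529)*sqrt(23))*i.
The branch terms are analytic at (-3/4) + ((1/4)*sqrt(23))*i and contribute nothing to the residue; only the rational part matters.
The factor n**2 + 3*n/2 + 2 splits as (n - a)(n - a') with a = (-3/4) + ((1/4)*sqrt(23))*i, a' = (-3/4) - ((1/4)*sqrt(23))*i. At the order-2 pole a set g(n) = (n - a)^2*(rational part) = [3/8] / (n - a')^2.
Order-2 pole: residue = g'(a); g'((-3/4) + ((1/4)*sqrt(23))*i) = -((6/529)*sqrt(23))*i, so the residue is -((6/529)*sqrt(23))*i.
List the singular points by increasing real part (a conjugate pair: the negative imaginary part first).


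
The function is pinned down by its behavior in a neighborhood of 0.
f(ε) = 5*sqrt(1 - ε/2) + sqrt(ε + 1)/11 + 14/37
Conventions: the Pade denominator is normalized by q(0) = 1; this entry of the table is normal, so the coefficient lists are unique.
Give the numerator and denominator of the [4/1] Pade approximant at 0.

Taylor coefficients needed (expand at 0): a_0 = 2226/407, a_1 = -53/44, a_2 = -59/352, a_3 = -47/1408, a_4 = -355/22528, a_5 = -161/90112.
Write the denominator as Q(ε) = 1 + q1*ε. Requiring Q*f - P = O(ε^6) with deg P <= 4 kills the coefficients of ε^5..ε^5 in Q*f:
  ε^5: a_5 + q1*a_4 = 0, i.e. -161/90112 + (-355/22528)*q1 = 0.
Solving this linear system: q1 = -161/1420.
The numerator is Q*f truncated at degree 4: P0 = a_0 = 2226/407; P1 = a_1 + q1*a_0 = -1054541/577940; P2 = a_2 + q1*a_1 = -3879/124960; P3 = a_3 + q1*a_2 = -3593/249920; P4 = a_4 + q1*a_3 = -95757/7997440.

The Pade approximant has numerator coefficients [2226/407, -1054541/577940, -3879/124960, -3593/249920, -95757/7997440]; denominator coefficients [1, -161/1420].


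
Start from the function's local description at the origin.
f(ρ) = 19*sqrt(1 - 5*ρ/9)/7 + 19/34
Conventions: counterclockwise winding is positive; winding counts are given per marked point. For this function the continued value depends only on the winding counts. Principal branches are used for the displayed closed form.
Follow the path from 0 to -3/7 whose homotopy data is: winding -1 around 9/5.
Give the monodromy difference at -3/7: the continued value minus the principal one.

The rational part is single-valued and drops out of the difference; each branch term changes only by its own monodromy.
(19/7)*sqrt(1 - ρ/(9/5)): winding -1 is odd, the square root flips sign, contributing -2*(19/7)*sqrt(1 - (-3/7)/(9/5)) = -2*(19/7)*sqrt(26/21) = -(38/147)*sqrt(546).
Summing the contributions at ρ = -3/7 gives -(38/147)*sqrt(546).

Continued minus principal equals -(38/147)*sqrt(546).


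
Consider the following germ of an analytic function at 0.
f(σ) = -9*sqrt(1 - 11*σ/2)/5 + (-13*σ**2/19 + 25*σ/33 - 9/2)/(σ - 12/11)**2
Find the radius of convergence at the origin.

The radius of convergence is 2/11.

Denominator factor (σ - 12/11)^2: pole of order 2 at 12/11, modulus 12/11.
Branch term (-9/5)*sqrt(1 - σ/(2/11)): its argument vanishes at σ = 2/11, a square-root branch point, modulus 2/11.
The radius of convergence is the smallest modulus among the singular points: 2/11.


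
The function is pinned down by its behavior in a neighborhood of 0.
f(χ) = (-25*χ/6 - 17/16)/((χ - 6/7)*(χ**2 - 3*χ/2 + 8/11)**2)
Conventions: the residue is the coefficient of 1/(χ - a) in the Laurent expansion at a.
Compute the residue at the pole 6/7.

The residue is -21540057/144400.

At the order-1 pole 6/7 set g(χ) = (χ - (6/7))*f(χ) = (-25*χ/6 - 17/16)/(χ**2 - 3*χ/2 + 8/11)**2.
Simple pole: residue = g(a) at a = 6/7, which is -21540057/144400.


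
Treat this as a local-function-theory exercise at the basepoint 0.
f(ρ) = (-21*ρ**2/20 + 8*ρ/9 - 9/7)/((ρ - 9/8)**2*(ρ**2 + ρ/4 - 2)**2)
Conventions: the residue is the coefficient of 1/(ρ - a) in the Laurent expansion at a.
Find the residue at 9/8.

At the order-2 pole 9/8 set g(ρ) = (ρ - (9/8))^2*f(ρ) = (-21*ρ**2/20 + 8*ρ/9 - 9/7)/(ρ**2 + ρ/4 - 2)**2.
Order-2 pole: residue = g'(a); g'(9/8) = -721777408/7682535, so the residue is -721777408/7682535.

The residue is -721777408/7682535.


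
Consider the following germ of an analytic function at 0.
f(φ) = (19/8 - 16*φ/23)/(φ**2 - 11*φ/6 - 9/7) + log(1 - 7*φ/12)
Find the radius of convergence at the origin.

Denominator factor (φ**2 - 11*φ/6 - 9/7): discriminant 2143/252, real irrational roots 11/12 + (1/84)*sqrt(15001) and 11/12 - (1/84)*sqrt(15001); poles of order 1, moduli 11/12 + (1/84)*sqrt(15001) and -11/12 + (1/84)*sqrt(15001).
Branch term (1)*log(1 - φ/(12/7)): its argument vanishes at φ = 12/7, a logarithmic branch point, modulus 12/7.
The radius of convergence is the smallest modulus among the singular points: -11/12 + (1/84)*sqrt(15001).

The radius of convergence is -11/12 + (1/84)*sqrt(15001).


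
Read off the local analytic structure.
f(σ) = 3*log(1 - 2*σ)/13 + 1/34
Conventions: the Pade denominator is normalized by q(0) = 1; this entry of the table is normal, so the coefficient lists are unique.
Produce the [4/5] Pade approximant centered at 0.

Taylor coefficients needed (expand at 0): a_0 = 1/34, a_1 = -6/13, a_2 = -6/13, a_3 = -8/13, a_4 = -12/13, a_5 = -96/65, a_6 = -32/13, a_7 = -384/91, a_8 = -96/13, a_9 = -512/39.
Write the denominator as Q(σ) = 1 + q1*σ + q2*σ^2 + q3*σ^3 + q4*σ^4 + q5*σ^5. Requiring Q*f - P = O(σ^10) with deg P <= 4 kills the coefficients of σ^5..σ^9 in Q*f:
  σ^5: a_5 + q1*a_4 + q2*a_3 + q3*a_2 + q4*a_1 + q5*a_0 = 0, i.e. -96/65 + (-12/13)*q1 + (-8/13)*q2 + (-6/13)*q3 + (-6/13)*q4 + (1/34)*q5 = 0.
  σ^6: a_6 + q1*a_5 + q2*a_4 + q3*a_3 + q4*a_2 + q5*a_1 = 0, i.e. -32/13 + (-96/65)*q1 + (-12/13)*q2 + (-8/13)*q3 + (-6/13)*q4 + (-6/13)*q5 = 0.
  σ^7: a_7 + q1*a_6 + q2*a_5 + q3*a_4 + q4*a_3 + q5*a_2 = 0, i.e. -384/91 + (-32/13)*q1 + (-96/65)*q2 + (-12/13)*q3 + (-8/13)*q4 + (-6/13)*q5 = 0.
  σ^8: a_8 + q1*a_7 + q2*a_6 + q3*a_5 + q4*a_4 + q5*a_3 = 0, i.e. -96/13 + (-384/91)*q1 + (-32/13)*q2 + (-96/65)*q3 + (-12/13)*q4 + (-8/13)*q5 = 0.
  σ^9: a_9 + q1*a_8 + q2*a_7 + q3*a_6 + q4*a_5 + q5*a_4 = 0, i.e. -512/39 + (-96/13)*q1 + (-384/91)*q2 + (-32/13)*q3 + (-96/65)*q4 + (-12/13)*q5 = 0.
Solving this linear system: q1 = -962/219, q2 = 4244/657, q3 = -776/219, q4 = 264/511, q5 = 272/22995.
The numerator is Q*f truncated at degree 4: P0 = a_0 = 1/34; P1 = a_1 + q1*a_0 = -28591/48399; P2 = a_2 + q1*a_1 + q2*a_0 = 254944/145197; P3 = a_3 + q1*a_2 + q2*a_1 + q3*a_0 = -27000/16133; P4 = a_4 + q1*a_3 + q2*a_2 + q3*a_1 + q4*a_0 = 50744/112931.

The Pade approximant has numerator coefficients [1/34, -28591/48399, 254944/145197, -27000/16133, 50744/112931]; denominator coefficients [1, -962/219, 4244/657, -776/219, 264/511, 272/22995].


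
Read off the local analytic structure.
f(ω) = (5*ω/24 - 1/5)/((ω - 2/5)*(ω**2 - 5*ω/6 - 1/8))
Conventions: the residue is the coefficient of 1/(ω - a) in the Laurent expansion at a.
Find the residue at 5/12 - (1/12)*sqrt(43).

The factor ω**2 - 5*ω/6 - 1/8 splits as (ω - a)(ω - a') with a = 5/12 - (1/12)*sqrt(43), a' = 5/12 + (1/12)*sqrt(43). At the order-1 pole a set g(ω) = (ω - a)*f(ω) = [(5*ω/24 - 1/5)/(ω - 2/5)] / (ω - a').
Simple pole: residue = g(a) at a = 5/12 - (1/12)*sqrt(43), which is -35/179 - (923/30788)*sqrt(43).

The residue is -35/179 - (923/30788)*sqrt(43).


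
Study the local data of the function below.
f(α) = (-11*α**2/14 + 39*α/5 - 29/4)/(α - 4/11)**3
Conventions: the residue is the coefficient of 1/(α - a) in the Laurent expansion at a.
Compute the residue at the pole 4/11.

The residue is -11/14.

At the order-3 pole 4/11 set g(α) = (α - (4/11))^3*f(α) = -11*α**2/14 + 39*α/5 - 29/4.
Order-3 pole: residue = g''(a)/2; g''(4/11) = -11/7, so the residue is -11/14.


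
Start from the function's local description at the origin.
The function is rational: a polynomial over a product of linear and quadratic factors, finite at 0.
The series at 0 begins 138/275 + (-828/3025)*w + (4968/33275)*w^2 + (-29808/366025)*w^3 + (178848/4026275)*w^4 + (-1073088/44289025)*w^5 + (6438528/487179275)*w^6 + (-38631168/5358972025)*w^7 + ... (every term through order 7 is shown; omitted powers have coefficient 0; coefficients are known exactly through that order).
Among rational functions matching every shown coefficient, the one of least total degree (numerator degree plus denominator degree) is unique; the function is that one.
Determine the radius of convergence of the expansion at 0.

The radius of convergence is 11/6.

No rational of total degree below 1 reproduces all 8 coefficients; solving the [0/1] Pade equations on them gives f(w) = 23/(25*(w + 11/6)), whose expansion matches every shown term.
Denominator factor (w + 11/6): pole of order 1 at -11/6, modulus 11/6.
The radius of convergence is the smallest modulus among the singular points: 11/6.


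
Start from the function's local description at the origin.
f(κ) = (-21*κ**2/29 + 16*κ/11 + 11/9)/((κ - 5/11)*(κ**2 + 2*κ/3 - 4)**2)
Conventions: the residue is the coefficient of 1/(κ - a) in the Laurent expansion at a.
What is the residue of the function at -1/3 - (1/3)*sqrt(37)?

The residue is -473231/6650483 + (120310166/9104511227)*sqrt(37).

The factor κ**2 + 2*κ/3 - 4 splits as (κ - a)(κ - a') with a = -1/3 - (1/3)*sqrt(37), a' = -1/3 + (1/3)*sqrt(37). At the order-2 pole a set g(κ) = (κ - a)^2*f(κ) = [(-21*κ**2/29 + 16*κ/11 + 11/9)/(κ - 5/11)] / (κ - a')^2.
Order-2 pole: residue = g'(a); g'(-1/3 - (1/3)*sqrt(37)) = -473231/6650483 + (120310166/9104511227)*sqrt(37), so the residue is -473231/6650483 + (120310166/9104511227)*sqrt(37).


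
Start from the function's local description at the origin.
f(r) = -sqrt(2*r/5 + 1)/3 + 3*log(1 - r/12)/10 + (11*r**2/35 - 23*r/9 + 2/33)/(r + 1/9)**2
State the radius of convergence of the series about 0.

Denominator factor (r + 1/9)^2: pole of order 2 at -1/9, modulus 1/9.
Branch term (3/10)*log(1 - r/(12)): its argument vanishes at r = 12, a logarithmic branch point, modulus 12.
Branch term (-1/3)*sqrt(1 - r/(-5/2)): its argument vanishes at r = -5/2, a square-root branch point, modulus 5/2.
The radius of convergence is the smallest modulus among the singular points: 1/9.

The radius of convergence is 1/9.


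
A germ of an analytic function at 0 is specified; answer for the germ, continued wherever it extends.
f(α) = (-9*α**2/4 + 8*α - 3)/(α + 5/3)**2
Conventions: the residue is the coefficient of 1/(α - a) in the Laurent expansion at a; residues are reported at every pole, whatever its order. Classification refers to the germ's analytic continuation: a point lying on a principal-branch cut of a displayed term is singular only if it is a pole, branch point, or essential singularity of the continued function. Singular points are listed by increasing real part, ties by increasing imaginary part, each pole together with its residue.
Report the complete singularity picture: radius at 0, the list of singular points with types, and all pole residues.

Radius of convergence at 0: 5/3.
At -5/3: a pole of order 2; residue 31/2.

Denominator factor (α + 5/3)^2: pole of order 2 at -5/3, modulus 5/3.
The radius of convergence is the smallest modulus among the singular points: 5/3.
At the order-2 pole -5/3 set g(α) = (α - (-5/3))^2*f(α) = -9*α**2/4 + 8*α - 3.
Order-2 pole: residue = g'(a); g'(-5/3) = 31/2, so the residue is 31/2.


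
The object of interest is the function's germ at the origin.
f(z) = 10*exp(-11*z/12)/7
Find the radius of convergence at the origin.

The factor exp(-11*z/12) is entire and contributes no finite singular point.
The polynomial part has no poles.
No finite singular points: the Taylor series at 0 converges everywhere.

The radius of convergence is infinite.


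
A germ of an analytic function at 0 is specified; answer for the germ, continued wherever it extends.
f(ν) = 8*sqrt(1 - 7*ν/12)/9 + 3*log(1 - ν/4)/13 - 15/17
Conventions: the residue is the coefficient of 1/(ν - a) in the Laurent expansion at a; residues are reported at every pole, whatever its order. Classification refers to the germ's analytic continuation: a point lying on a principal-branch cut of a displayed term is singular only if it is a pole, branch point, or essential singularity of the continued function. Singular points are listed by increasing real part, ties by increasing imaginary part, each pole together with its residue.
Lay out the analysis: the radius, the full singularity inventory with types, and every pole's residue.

Radius of convergence at 0: 12/7.
At 12/7: an algebraic (square-root) branch point.
At 4: a logarithmic branch point.

Branch term (3/13)*log(1 - ν/(4)): its argument vanishes at ν = 4, a logarithmic branch point, modulus 4.
Branch term (8/9)*sqrt(1 - ν/(12/7)): its argument vanishes at ν = 12/7, a square-root branch point, modulus 12/7.
The radius of convergence is the smallest modulus among the singular points: 12/7.
List the singular points by increasing real part (a conjugate pair: the negative imaginary part first).


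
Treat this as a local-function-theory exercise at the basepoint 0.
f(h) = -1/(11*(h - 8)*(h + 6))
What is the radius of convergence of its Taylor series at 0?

Denominator factor (h + 6): pole of order 1 at -6, modulus 6.
Denominator factor (h - 8): pole of order 1 at 8, modulus 8.
The radius of convergence is the smallest modulus among the singular points: 6.

The radius of convergence is 6.


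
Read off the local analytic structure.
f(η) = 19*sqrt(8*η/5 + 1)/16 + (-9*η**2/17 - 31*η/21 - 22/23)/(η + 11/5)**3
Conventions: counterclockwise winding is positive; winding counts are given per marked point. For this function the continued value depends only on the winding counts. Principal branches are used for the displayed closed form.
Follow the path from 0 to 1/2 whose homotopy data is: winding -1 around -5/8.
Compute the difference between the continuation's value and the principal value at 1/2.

The rational part is single-valued and drops out of the difference; each branch term changes only by its own monodromy.
(19/16)*sqrt(1 - η/(-5/8)): winding -1 is odd, the square root flips sign, contributing -2*(19/16)*sqrt(1 - (1/2)/(-5/8)) = -2*(19/16)*sqrt(9/5) = -(57/40)*sqrt(5).
Summing the contributions at η = 1/2 gives -(57/40)*sqrt(5).

Continued minus principal equals -(57/40)*sqrt(5).


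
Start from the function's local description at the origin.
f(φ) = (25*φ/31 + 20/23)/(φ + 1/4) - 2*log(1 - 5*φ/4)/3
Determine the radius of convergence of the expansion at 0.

Denominator factor (φ + 1/4): pole of order 1 at -1/4, modulus 1/4.
Branch term (-2/3)*log(1 - φ/(4/5)): its argument vanishes at φ = 4/5, a logarithmic branch point, modulus 4/5.
The radius of convergence is the smallest modulus among the singular points: 1/4.

The radius of convergence is 1/4.


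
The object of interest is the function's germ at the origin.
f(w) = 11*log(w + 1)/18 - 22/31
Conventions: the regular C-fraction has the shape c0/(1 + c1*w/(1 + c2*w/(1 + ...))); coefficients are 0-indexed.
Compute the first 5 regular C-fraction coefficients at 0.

Taylor coefficients (expand at 0): a_0 = -22/31, a_1 = 11/18, a_2 = -11/36, a_3 = 11/54, a_4 = -11/72.
c0 = a_0 = -22/31. Peel one level at a time: if S = 1 + c*w/S' with S'(0) = 1, then c is the w-coefficient of S and S' = c*w/(S - 1).
S_1 = c0/f = 1 + (31/36)*w + (403/1296)*w^2 + ...; c1 = 31/36.
S_2 = c1*w/(S_1 - 1) = 1 + (-13/36)*w + (-1/12)*w^2 + ...; c2 = -13/36.
S_3 = c2*w/(S_2 - 1) = 1 + (-3/13)*w + (57/338)*w^2 + ...; c3 = -3/13.
S_4 = c3*w/(S_3 - 1) = 1 + (19/26)*w + ...; c4 = 19/26.

The regular C-fraction coefficients are [-22/31, 31/36, -13/36, -3/13, 19/26].


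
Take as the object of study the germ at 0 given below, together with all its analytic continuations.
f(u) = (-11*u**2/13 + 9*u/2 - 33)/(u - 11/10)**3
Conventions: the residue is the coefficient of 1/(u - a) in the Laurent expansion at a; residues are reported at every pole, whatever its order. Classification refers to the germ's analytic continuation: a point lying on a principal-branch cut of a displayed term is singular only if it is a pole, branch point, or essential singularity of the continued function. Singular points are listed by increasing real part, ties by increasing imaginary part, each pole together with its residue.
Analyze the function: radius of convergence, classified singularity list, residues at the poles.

Denominator factor (u - 11/10)^3: pole of order 3 at 11/10, modulus 11/10.
The radius of convergence is the smallest modulus among the singular points: 11/10.
At the order-3 pole 11/10 set g(u) = (u - (11/10))^3*f(u) = -11*u**2/13 + 9*u/2 - 33.
Order-3 pole: residue = g''(a)/2; g''(11/10) = -22/13, so the residue is -11/13.

Radius of convergence at 0: 11/10.
At 11/10: a pole of order 3; residue -11/13.


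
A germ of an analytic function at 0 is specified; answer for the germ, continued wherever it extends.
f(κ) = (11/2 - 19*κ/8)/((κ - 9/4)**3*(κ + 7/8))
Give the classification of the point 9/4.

The point is a pole of order 3.

The denominator factor κ - 9/4 vanishes at 9/4 and appears to the power 3; the numerator there equals 5/32, nonzero, and no other factor vanishes.
Hence a pole whose order is the multiplicity, 3.


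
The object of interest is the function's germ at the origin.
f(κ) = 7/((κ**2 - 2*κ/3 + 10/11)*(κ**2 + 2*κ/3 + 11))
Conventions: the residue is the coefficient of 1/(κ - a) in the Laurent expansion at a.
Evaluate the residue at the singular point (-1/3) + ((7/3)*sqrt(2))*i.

The residue is (5082/122417) + ((31515/489668)*sqrt(2))*i.

The factor κ**2 + 2*κ/3 + 11 splits as (κ - a)(κ - a') with a = (-1/3) + ((7/3)*sqrt(2))*i, a' = (-1/3) - ((7/3)*sqrt(2))*i. At the order-1 pole a set g(κ) = (κ - a)*f(κ) = [7/(κ**2 - 2*κ/3 + 10/11)] / (κ - a').
Simple pole: residue = g(a) at a = (-1/3) + ((7/3)*sqrt(2))*i, which is (5082/122417) + ((31515/489668)*sqrt(2))*i.


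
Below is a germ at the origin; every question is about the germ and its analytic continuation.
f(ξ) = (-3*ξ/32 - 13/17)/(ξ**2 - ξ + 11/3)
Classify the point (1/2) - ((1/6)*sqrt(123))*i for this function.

The denominator factor ξ**2 - ξ + 11/3 vanishes at (1/2) - ((1/6)*sqrt(123))*i and appears to the power 1; the numerator there equals (-883/1088) + ((1/64)*sqrt(123))*i, nonzero, and no other factor vanishes.
Hence a pole whose order is the multiplicity, 1.

The point is a pole of order 1.


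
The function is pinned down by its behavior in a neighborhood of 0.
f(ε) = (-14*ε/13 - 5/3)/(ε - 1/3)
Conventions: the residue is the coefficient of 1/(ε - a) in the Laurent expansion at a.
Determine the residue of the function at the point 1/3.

At the order-1 pole 1/3 set g(ε) = (ε - (1/3))*f(ε) = -14*ε/13 - 5/3.
Simple pole: residue = g(a) at a = 1/3, which is -79/39.

The residue is -79/39.


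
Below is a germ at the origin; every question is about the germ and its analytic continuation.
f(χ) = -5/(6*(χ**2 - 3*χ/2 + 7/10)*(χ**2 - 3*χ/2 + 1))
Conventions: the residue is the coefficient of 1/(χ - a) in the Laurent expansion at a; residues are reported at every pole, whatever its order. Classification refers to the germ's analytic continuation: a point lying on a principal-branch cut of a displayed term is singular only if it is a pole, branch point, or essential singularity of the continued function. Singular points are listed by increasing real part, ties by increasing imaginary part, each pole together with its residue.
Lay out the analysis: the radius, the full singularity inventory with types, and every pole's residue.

Radius of convergence at 0: (1/10)*sqrt(70).
At (3/4) - ((1/4)*sqrt(7))*i: a pole of order 1; residue ((50/63)*sqrt(7))*i.
At (3/4) - ((1/20)*sqrt(55))*i: a pole of order 1; residue -((50/99)*sqrt(55))*i.
At (3/4) + ((1/20)*sqrt(55))*i: a pole of order 1; residue ((50/99)*sqrt(55))*i.
At (3/4) + ((1/4)*sqrt(7))*i: a pole of order 1; residue -((50/63)*sqrt(7))*i.

Denominator factor (χ**2 - 3*χ/2 + 1): discriminant -7/4, complex-conjugate roots (3/4) + ((1/4)*sqrt(7))*i and (3/4) - ((1/4)*sqrt(7))*i; poles of order 1, moduli 1 and 1.
Denominator factor (χ**2 - 3*χ/2 + 7/10): discriminant -11/20, complex-conjugate roots (3/4) + ((1/20)*sqrt(55))*i and (3/4) - ((1/20)*sqrt(55))*i; poles of order 1, moduli (1/10)*sqrt(70) and (1/10)*sqrt(70).
The radius of convergence is the smallest modulus among the singular points: (1/10)*sqrt(70).
The factor χ**2 - 3*χ/2 + 1 splits as (χ - a)(χ - a') with a = (3/4) - ((1/4)*sqrt(7))*i, a' = (3/4) + ((1/4)*sqrt(7))*i. At the order-1 pole a set g(χ) = (χ - a)*f(χ) = [-5/(6*(χ**2 - 3*χ/2 + 7/10))] / (χ - a').
Simple pole: residue = g(a) at a = (3/4) - ((1/4)*sqrt(7))*i, which is ((50/63)*sqrt(7))*i.
The factor χ**2 - 3*χ/2 + 7/10 splits as (χ - a)(χ - a') with a = (3/4) - ((1/20)*sqrt(55))*i, a' = (3/4) + ((1/20)*sqrt(55))*i. At the order-1 pole a set g(χ) = (χ - a)*f(χ) = [-5/(6*(χ**2 - 3*χ/2 + 1))] / (χ - a').
Simple pole: residue = g(a) at a = (3/4) - ((1/20)*sqrt(55))*i, which is -((50/99)*sqrt(55))*i.
The factor χ**2 - 3*χ/2 + 7/10 splits as (χ - a)(χ - a') with a = (3/4) + ((1/20)*sqrt(55))*i, a' = (3/4) - ((1/20)*sqrt(55))*i. At the order-1 pole a set g(χ) = (χ - a)*f(χ) = [-5/(6*(χ**2 - 3*χ/2 + 1))] / (χ - a').
Simple pole: residue = g(a) at a = (3/4) + ((1/20)*sqrt(55))*i, which is ((50/99)*sqrt(55))*i.
The factor χ**2 - 3*χ/2 + 1 splits as (χ - a)(χ - a') with a = (3/4) + ((1/4)*sqrt(7))*i, a' = (3/4) - ((1/4)*sqrt(7))*i. At the order-1 pole a set g(χ) = (χ - a)*f(χ) = [-5/(6*(χ**2 - 3*χ/2 + 7/10))] / (χ - a').
Simple pole: residue = g(a) at a = (3/4) + ((1/4)*sqrt(7))*i, which is -((50/63)*sqrt(7))*i.
List the singular points by increasing real part (a conjugate pair: the negative imaginary part first).


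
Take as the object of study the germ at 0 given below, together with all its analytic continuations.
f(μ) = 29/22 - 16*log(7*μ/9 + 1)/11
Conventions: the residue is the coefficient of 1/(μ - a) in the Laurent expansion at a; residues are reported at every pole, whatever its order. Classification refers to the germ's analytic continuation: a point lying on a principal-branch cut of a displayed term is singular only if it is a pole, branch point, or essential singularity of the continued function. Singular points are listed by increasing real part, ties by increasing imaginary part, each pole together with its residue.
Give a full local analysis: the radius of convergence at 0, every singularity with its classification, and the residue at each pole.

Radius of convergence at 0: 9/7.
At -9/7: a logarithmic branch point.

Branch term (-16/11)*log(1 - μ/(-9/7)): its argument vanishes at μ = -9/7, a logarithmic branch point, modulus 9/7.
The radius of convergence is the smallest modulus among the singular points: 9/7.


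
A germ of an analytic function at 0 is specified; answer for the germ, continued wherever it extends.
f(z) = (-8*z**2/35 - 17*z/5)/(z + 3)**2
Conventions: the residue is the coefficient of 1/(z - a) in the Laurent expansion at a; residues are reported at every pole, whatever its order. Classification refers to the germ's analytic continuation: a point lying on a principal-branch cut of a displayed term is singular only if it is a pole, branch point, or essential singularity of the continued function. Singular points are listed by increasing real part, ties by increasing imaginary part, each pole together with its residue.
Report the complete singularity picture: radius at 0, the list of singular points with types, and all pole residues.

Radius of convergence at 0: 3.
At -3: a pole of order 2; residue -71/35.

Denominator factor (z + 3)^2: pole of order 2 at -3, modulus 3.
The radius of convergence is the smallest modulus among the singular points: 3.
At the order-2 pole -3 set g(z) = (z - (-3))^2*f(z) = -8*z**2/35 - 17*z/5.
Order-2 pole: residue = g'(a); g'(-3) = -71/35, so the residue is -71/35.


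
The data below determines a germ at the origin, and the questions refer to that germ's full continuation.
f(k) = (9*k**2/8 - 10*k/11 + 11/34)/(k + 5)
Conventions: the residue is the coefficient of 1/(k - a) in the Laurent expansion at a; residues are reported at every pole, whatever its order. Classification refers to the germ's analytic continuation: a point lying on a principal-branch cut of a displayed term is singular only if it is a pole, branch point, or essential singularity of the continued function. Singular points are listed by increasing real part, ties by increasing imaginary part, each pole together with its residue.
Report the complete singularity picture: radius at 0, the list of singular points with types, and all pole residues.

Denominator factor (k + 5): pole of order 1 at -5, modulus 5.
The radius of convergence is the smallest modulus among the singular points: 5.
At the order-1 pole -5 set g(k) = (k - (-5))*f(k) = 9*k**2/8 - 10*k/11 + 11/34.
Simple pole: residue = g(a) at a = -5, which is 49359/1496.

Radius of convergence at 0: 5.
At -5: a pole of order 1; residue 49359/1496.


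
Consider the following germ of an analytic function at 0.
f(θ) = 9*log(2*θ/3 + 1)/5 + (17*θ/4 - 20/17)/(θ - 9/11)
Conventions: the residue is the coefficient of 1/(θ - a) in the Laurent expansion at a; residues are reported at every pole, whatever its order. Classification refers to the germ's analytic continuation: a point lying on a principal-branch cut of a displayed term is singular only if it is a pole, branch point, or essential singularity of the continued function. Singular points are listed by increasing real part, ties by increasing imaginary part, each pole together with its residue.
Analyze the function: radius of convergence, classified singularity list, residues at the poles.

Radius of convergence at 0: 9/11.
At -3/2: a logarithmic branch point.
At 9/11: a pole of order 1; residue 1721/748.

Denominator factor (θ - 9/11): pole of order 1 at 9/11, modulus 9/11.
Branch term (9/5)*log(1 - θ/(-3/2)): its argument vanishes at θ = -3/2, a logarithmic branch point, modulus 3/2.
The radius of convergence is the smallest modulus among the singular points: 9/11.
The branch term is analytic at 9/11 and contributes nothing to the residue; only the rational part matters.
At the order-1 pole 9/11 set g(θ) = (θ - (9/11))*(rational part) = 17*θ/4 - 20/17.
Simple pole: residue = g(a) at a = 9/11, which is 1721/748.
List the singular points by increasing real part (a conjugate pair: the negative imaginary part first).
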